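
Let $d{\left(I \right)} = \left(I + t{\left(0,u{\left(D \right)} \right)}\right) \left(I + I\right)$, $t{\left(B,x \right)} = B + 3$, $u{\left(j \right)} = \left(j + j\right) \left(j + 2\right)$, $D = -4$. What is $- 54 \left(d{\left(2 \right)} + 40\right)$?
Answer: $-3240$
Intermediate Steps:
$u{\left(j \right)} = 2 j \left(2 + j\right)$
$t{\left(B,x \right)} = 3 + B$
$d{\left(I \right)} = 2 I \left(3 + I\right)$ ($d{\left(I \right)} = \left(I + \left(3 + 0\right)\right) \left(I + I\right) = \left(I + 3\right) 2 I = \left(3 + I\right) 2 I = 2 I \left(3 + I\right)$)
$- 54 \left(d{\left(2 \right)} + 40\right) = - 54 \left(2 \cdot 2 \left(3 + 2\right) + 40\right) = - 54 \left(2 \cdot 2 \cdot 5 + 40\right) = - 54 \left(20 + 40\right) = \left(-54\right) 60 = -3240$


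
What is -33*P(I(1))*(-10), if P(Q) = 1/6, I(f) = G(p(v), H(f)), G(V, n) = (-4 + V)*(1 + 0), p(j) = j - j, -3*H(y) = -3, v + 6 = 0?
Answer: 55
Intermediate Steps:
v = -6 (v = -6 + 0 = -6)
H(y) = 1 (H(y) = -⅓*(-3) = 1)
p(j) = 0
G(V, n) = -4 + V (G(V, n) = (-4 + V)*1 = -4 + V)
I(f) = -4 (I(f) = -4 + 0 = -4)
P(Q) = ⅙
-33*P(I(1))*(-10) = -33*⅙*(-10) = -11/2*(-10) = 55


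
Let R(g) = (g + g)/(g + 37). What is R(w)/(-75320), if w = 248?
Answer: -62/2683275 ≈ -2.3106e-5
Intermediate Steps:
R(g) = 2*g/(37 + g) (R(g) = (2*g)/(37 + g) = 2*g/(37 + g))
R(w)/(-75320) = (2*248/(37 + 248))/(-75320) = (2*248/285)*(-1/75320) = (2*248*(1/285))*(-1/75320) = (496/285)*(-1/75320) = -62/2683275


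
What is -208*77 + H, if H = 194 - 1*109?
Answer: -15931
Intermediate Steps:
H = 85 (H = 194 - 109 = 85)
-208*77 + H = -208*77 + 85 = -16016 + 85 = -15931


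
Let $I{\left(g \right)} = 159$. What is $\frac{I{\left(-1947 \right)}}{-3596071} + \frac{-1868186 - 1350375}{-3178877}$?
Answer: $\frac{11573668432388}{11431467392267} \approx 1.0124$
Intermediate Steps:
$\frac{I{\left(-1947 \right)}}{-3596071} + \frac{-1868186 - 1350375}{-3178877} = \frac{159}{-3596071} + \frac{-1868186 - 1350375}{-3178877} = 159 \left(- \frac{1}{3596071}\right) - - \frac{3218561}{3178877} = - \frac{159}{3596071} + \frac{3218561}{3178877} = \frac{11573668432388}{11431467392267}$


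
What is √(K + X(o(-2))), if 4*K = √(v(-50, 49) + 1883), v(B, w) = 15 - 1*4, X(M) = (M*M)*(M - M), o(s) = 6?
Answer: 1894^(¼)/2 ≈ 3.2985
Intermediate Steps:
X(M) = 0 (X(M) = M²*0 = 0)
v(B, w) = 11 (v(B, w) = 15 - 4 = 11)
K = √1894/4 (K = √(11 + 1883)/4 = √1894/4 ≈ 10.880)
√(K + X(o(-2))) = √(√1894/4 + 0) = √(√1894/4) = 1894^(¼)/2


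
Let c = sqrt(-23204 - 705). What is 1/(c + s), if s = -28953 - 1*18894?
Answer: -47847/2289359318 - I*sqrt(23909)/2289359318 ≈ -2.09e-5 - 6.7541e-8*I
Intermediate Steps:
s = -47847 (s = -28953 - 18894 = -47847)
c = I*sqrt(23909) (c = sqrt(-23909) = I*sqrt(23909) ≈ 154.63*I)
1/(c + s) = 1/(I*sqrt(23909) - 47847) = 1/(-47847 + I*sqrt(23909))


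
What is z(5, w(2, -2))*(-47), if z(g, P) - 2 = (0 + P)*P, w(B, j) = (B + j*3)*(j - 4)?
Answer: -27166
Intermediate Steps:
w(B, j) = (-4 + j)*(B + 3*j) (w(B, j) = (B + 3*j)*(-4 + j) = (-4 + j)*(B + 3*j))
z(g, P) = 2 + P² (z(g, P) = 2 + (0 + P)*P = 2 + P*P = 2 + P²)
z(5, w(2, -2))*(-47) = (2 + (-12*(-2) - 4*2 + 3*(-2)² + 2*(-2))²)*(-47) = (2 + (24 - 8 + 3*4 - 4)²)*(-47) = (2 + (24 - 8 + 12 - 4)²)*(-47) = (2 + 24²)*(-47) = (2 + 576)*(-47) = 578*(-47) = -27166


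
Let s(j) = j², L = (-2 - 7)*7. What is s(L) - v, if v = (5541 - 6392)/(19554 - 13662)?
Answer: 23386199/5892 ≈ 3969.1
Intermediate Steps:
L = -63 (L = -9*7 = -63)
v = -851/5892 ≈ -0.14443
s(L) - v = (-63)² - 1*(-851/5892) = 3969 + 851/5892 = 23386199/5892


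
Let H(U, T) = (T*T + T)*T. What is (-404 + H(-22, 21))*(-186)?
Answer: -1729428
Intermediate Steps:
H(U, T) = T*(T + T²) (H(U, T) = (T² + T)*T = (T + T²)*T = T*(T + T²))
(-404 + H(-22, 21))*(-186) = (-404 + 21²*(1 + 21))*(-186) = (-404 + 441*22)*(-186) = (-404 + 9702)*(-186) = 9298*(-186) = -1729428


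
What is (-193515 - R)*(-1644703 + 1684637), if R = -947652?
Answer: 30115706958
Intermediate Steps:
(-193515 - R)*(-1644703 + 1684637) = (-193515 - 1*(-947652))*(-1644703 + 1684637) = (-193515 + 947652)*39934 = 754137*39934 = 30115706958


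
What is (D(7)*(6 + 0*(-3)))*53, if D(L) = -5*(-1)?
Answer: 1590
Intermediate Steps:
D(L) = 5
(D(7)*(6 + 0*(-3)))*53 = (5*(6 + 0*(-3)))*53 = (5*(6 + 0))*53 = (5*6)*53 = 30*53 = 1590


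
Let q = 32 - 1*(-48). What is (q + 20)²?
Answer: 10000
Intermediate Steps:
q = 80 (q = 32 + 48 = 80)
(q + 20)² = (80 + 20)² = 100² = 10000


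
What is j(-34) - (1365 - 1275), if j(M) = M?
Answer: -124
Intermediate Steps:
j(-34) - (1365 - 1275) = -34 - (1365 - 1275) = -34 - 1*90 = -34 - 90 = -124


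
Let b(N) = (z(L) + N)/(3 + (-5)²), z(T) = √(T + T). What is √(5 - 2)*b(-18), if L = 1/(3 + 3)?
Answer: 1/28 - 9*√3/14 ≈ -1.0777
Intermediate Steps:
L = ⅙ (L = 1/6 = ⅙ ≈ 0.16667)
z(T) = √2*√T (z(T) = √(2*T) = √2*√T)
b(N) = N/28 + √3/84 (b(N) = (√2*√(⅙) + N)/(3 + (-5)²) = (√2*(√6/6) + N)/(3 + 25) = (√3/3 + N)/28 = (N + √3/3)*(1/28) = N/28 + √3/84)
√(5 - 2)*b(-18) = √(5 - 2)*((1/28)*(-18) + √3/84) = √3*(-9/14 + √3/84)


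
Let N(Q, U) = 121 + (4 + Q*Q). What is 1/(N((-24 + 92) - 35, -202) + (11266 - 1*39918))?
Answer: -1/27438 ≈ -3.6446e-5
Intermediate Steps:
N(Q, U) = 125 + Q² (N(Q, U) = 121 + (4 + Q²) = 125 + Q²)
1/(N((-24 + 92) - 35, -202) + (11266 - 1*39918)) = 1/((125 + ((-24 + 92) - 35)²) + (11266 - 1*39918)) = 1/((125 + (68 - 35)²) + (11266 - 39918)) = 1/((125 + 33²) - 28652) = 1/((125 + 1089) - 28652) = 1/(1214 - 28652) = 1/(-27438) = -1/27438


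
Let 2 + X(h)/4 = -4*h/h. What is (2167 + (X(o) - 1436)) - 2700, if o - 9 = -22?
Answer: -1993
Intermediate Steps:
o = -13 (o = 9 - 22 = -13)
X(h) = -24 (X(h) = -8 + 4*(-4*h/h) = -8 + 4*(-4*1) = -8 + 4*(-4) = -8 - 16 = -24)
(2167 + (X(o) - 1436)) - 2700 = (2167 + (-24 - 1436)) - 2700 = (2167 - 1460) - 2700 = 707 - 2700 = -1993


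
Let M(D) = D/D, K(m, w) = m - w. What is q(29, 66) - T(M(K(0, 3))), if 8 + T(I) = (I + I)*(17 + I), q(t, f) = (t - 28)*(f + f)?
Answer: 104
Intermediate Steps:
q(t, f) = 2*f*(-28 + t) (q(t, f) = (-28 + t)*(2*f) = 2*f*(-28 + t))
M(D) = 1
T(I) = -8 + 2*I*(17 + I) (T(I) = -8 + (I + I)*(17 + I) = -8 + (2*I)*(17 + I) = -8 + 2*I*(17 + I))
q(29, 66) - T(M(K(0, 3))) = 2*66*(-28 + 29) - (-8 + 2*1**2 + 34*1) = 2*66*1 - (-8 + 2*1 + 34) = 132 - (-8 + 2 + 34) = 132 - 1*28 = 132 - 28 = 104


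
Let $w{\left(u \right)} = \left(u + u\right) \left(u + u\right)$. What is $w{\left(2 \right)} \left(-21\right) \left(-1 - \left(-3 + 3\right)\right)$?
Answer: $336$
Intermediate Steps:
$w{\left(u \right)} = 4 u^{2}$ ($w{\left(u \right)} = 2 u 2 u = 4 u^{2}$)
$w{\left(2 \right)} \left(-21\right) \left(-1 - \left(-3 + 3\right)\right) = 4 \cdot 2^{2} \left(-21\right) \left(-1 - \left(-3 + 3\right)\right) = 4 \cdot 4 \left(-21\right) \left(-1 - 0\right) = 16 \left(-21\right) \left(-1 + 0\right) = \left(-336\right) \left(-1\right) = 336$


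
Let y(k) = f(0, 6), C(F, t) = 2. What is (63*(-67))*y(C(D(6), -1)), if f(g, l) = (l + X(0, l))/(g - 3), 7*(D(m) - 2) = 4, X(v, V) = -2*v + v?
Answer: 8442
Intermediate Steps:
X(v, V) = -v
D(m) = 18/7 (D(m) = 2 + (⅐)*4 = 2 + 4/7 = 18/7)
f(g, l) = l/(-3 + g) (f(g, l) = (l - 1*0)/(g - 3) = (l + 0)/(-3 + g) = l/(-3 + g))
y(k) = -2 (y(k) = 6/(-3 + 0) = 6/(-3) = 6*(-⅓) = -2)
(63*(-67))*y(C(D(6), -1)) = (63*(-67))*(-2) = -4221*(-2) = 8442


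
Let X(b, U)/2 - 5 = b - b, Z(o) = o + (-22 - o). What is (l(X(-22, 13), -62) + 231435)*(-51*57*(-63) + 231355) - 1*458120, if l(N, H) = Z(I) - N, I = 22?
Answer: 95915159768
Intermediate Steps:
Z(o) = -22
X(b, U) = 10 (X(b, U) = 10 + 2*(b - b) = 10 + 2*0 = 10 + 0 = 10)
l(N, H) = -22 - N
(l(X(-22, 13), -62) + 231435)*(-51*57*(-63) + 231355) - 1*458120 = ((-22 - 1*10) + 231435)*(-51*57*(-63) + 231355) - 1*458120 = ((-22 - 10) + 231435)*(-2907*(-63) + 231355) - 458120 = (-32 + 231435)*(183141 + 231355) - 458120 = 231403*414496 - 458120 = 95915617888 - 458120 = 95915159768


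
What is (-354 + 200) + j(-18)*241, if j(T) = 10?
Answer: 2256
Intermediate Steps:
(-354 + 200) + j(-18)*241 = (-354 + 200) + 10*241 = -154 + 2410 = 2256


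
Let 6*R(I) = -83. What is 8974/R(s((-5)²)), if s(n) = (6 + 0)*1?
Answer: -53844/83 ≈ -648.72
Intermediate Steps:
s(n) = 6 (s(n) = 6*1 = 6)
R(I) = -83/6 (R(I) = (⅙)*(-83) = -83/6)
8974/R(s((-5)²)) = 8974/(-83/6) = 8974*(-6/83) = -53844/83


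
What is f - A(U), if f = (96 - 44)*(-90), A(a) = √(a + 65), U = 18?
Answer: -4680 - √83 ≈ -4689.1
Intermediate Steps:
A(a) = √(65 + a)
f = -4680 (f = 52*(-90) = -4680)
f - A(U) = -4680 - √(65 + 18) = -4680 - √83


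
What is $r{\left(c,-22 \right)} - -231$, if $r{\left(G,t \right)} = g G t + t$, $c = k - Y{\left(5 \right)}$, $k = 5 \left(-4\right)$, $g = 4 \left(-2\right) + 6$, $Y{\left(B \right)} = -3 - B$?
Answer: $-319$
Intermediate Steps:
$g = -2$ ($g = -8 + 6 = -2$)
$k = -20$
$c = -12$ ($c = -20 - \left(-3 - 5\right) = -20 - -8 = -20 + 8 = -12$)
$r{\left(G,t \right)} = t - 2 G t$ ($r{\left(G,t \right)} = - 2 G t + t = t - 2 G t$)
$r{\left(c,-22 \right)} - -231 = - 22 \left(1 - -24\right) - -231 = - 22 \left(1 + 24\right) + 231 = \left(-22\right) 25 + 231 = -550 + 231 = -319$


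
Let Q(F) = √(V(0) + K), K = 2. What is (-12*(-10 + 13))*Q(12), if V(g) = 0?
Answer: -36*√2 ≈ -50.912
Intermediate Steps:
Q(F) = √2 (Q(F) = √(0 + 2) = √2)
(-12*(-10 + 13))*Q(12) = (-12*(-10 + 13))*√2 = (-12*3)*√2 = -36*√2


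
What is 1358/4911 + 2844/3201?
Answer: 6104614/5240037 ≈ 1.1650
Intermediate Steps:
1358/4911 + 2844/3201 = 1358*(1/4911) + 2844*(1/3201) = 1358/4911 + 948/1067 = 6104614/5240037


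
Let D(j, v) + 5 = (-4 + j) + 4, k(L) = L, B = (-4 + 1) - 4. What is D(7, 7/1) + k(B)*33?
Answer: -229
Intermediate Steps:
B = -7 (B = -3 - 4 = -7)
D(j, v) = -5 + j (D(j, v) = -5 + ((-4 + j) + 4) = -5 + j)
D(7, 7/1) + k(B)*33 = (-5 + 7) - 7*33 = 2 - 231 = -229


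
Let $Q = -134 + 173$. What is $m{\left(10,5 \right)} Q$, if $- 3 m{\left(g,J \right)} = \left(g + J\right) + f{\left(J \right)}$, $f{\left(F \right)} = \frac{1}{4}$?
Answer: $- \frac{793}{4} \approx -198.25$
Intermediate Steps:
$f{\left(F \right)} = \frac{1}{4}$
$m{\left(g,J \right)} = - \frac{1}{12} - \frac{J}{3} - \frac{g}{3}$ ($m{\left(g,J \right)} = - \frac{\left(g + J\right) + \frac{1}{4}}{3} = - \frac{\left(J + g\right) + \frac{1}{4}}{3} = - \frac{\frac{1}{4} + J + g}{3} = - \frac{1}{12} - \frac{J}{3} - \frac{g}{3}$)
$Q = 39$
$m{\left(10,5 \right)} Q = \left(- \frac{1}{12} - \frac{5}{3} - \frac{10}{3}\right) 39 = \left(- \frac{61}{12}\right) 39 = - \frac{793}{4}$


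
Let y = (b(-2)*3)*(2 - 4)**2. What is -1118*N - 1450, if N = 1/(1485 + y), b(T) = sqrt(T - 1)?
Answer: 8*(-2175*sqrt(3) + 269296*I)/(3*(-495*I + 4*sqrt(3))) ≈ -1450.8 + 0.010535*I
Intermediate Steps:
b(T) = sqrt(-1 + T)
y = 12*I*sqrt(3) (y = (sqrt(-1 - 2)*3)*(2 - 4)**2 = (sqrt(-3)*3)*(-2)**2 = ((I*sqrt(3))*3)*4 = (3*I*sqrt(3))*4 = 12*I*sqrt(3) ≈ 20.785*I)
N = 1/(1485 + 12*I*sqrt(3)) ≈ 0.00067327 - 9.423e-6*I
-1118*N - 1450 = -1118*(55/81691 - 4*I*sqrt(3)/735219) - 1450 = (-61490/81691 + 4472*I*sqrt(3)/735219) - 1450 = -118513440/81691 + 4472*I*sqrt(3)/735219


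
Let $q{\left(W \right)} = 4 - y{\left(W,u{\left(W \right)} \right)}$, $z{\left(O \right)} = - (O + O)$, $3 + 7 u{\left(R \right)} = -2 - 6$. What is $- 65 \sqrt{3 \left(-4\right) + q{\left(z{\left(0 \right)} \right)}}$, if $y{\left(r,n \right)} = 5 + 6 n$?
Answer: $- \frac{325 i \sqrt{7}}{7} \approx - 122.84 i$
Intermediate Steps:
$u{\left(R \right)} = - \frac{11}{7}$ ($u{\left(R \right)} = - \frac{3}{7} + \frac{-2 - 6}{7} = - \frac{3}{7} + \frac{1}{7} \left(-8\right) = - \frac{3}{7} - \frac{8}{7} = - \frac{11}{7}$)
$z{\left(O \right)} = - 2 O$
$q{\left(W \right)} = \frac{59}{7}$ ($q{\left(W \right)} = 4 - \left(5 + 6 \left(- \frac{11}{7}\right)\right) = 4 - \left(5 - \frac{66}{7}\right) = 4 - - \frac{31}{7} = 4 + \frac{31}{7} = \frac{59}{7}$)
$- 65 \sqrt{3 \left(-4\right) + q{\left(z{\left(0 \right)} \right)}} = - 65 \sqrt{3 \left(-4\right) + \frac{59}{7}} = - 65 \sqrt{-12 + \frac{59}{7}} = - 65 \sqrt{- \frac{25}{7}} = - 65 \frac{5 i \sqrt{7}}{7} = - \frac{325 i \sqrt{7}}{7}$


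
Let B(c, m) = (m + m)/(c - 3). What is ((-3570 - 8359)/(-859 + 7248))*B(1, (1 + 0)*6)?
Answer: 71574/6389 ≈ 11.203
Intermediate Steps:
B(c, m) = 2*m/(-3 + c) (B(c, m) = (2*m)/(-3 + c) = 2*m/(-3 + c))
((-3570 - 8359)/(-859 + 7248))*B(1, (1 + 0)*6) = ((-3570 - 8359)/(-859 + 7248))*(2*((1 + 0)*6)/(-3 + 1)) = (-11929/6389)*(2*(1*6)/(-2)) = (-11929*1/6389)*(2*6*(-1/2)) = -11929/6389*(-6) = 71574/6389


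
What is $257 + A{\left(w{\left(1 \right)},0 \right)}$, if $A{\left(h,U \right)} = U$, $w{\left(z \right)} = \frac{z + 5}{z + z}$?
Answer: $257$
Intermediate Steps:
$w{\left(z \right)} = \frac{5 + z}{2 z}$
$257 + A{\left(w{\left(1 \right)},0 \right)} = 257 + 0 = 257$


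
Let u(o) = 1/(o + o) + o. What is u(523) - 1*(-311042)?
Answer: 325896991/1046 ≈ 3.1157e+5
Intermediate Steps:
u(o) = o + 1/(2*o) (u(o) = 1/(2*o) + o = o + 1/(2*o))
u(523) - 1*(-311042) = (523 + (½)/523) - 1*(-311042) = (523 + (½)*(1/523)) + 311042 = (523 + 1/1046) + 311042 = 547059/1046 + 311042 = 325896991/1046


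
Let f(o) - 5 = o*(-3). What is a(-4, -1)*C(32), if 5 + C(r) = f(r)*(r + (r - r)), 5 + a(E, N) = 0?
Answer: 14585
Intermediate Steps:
a(E, N) = -5 (a(E, N) = -5 + 0 = -5)
f(o) = 5 - 3*o (f(o) = 5 + o*(-3) = 5 - 3*o)
C(r) = -5 + r*(5 - 3*r) (C(r) = -5 + (5 - 3*r)*(r + (r - r)) = -5 + (5 - 3*r)*(r + 0) = -5 + (5 - 3*r)*r = -5 + r*(5 - 3*r))
a(-4, -1)*C(32) = -5*(-5 - 1*32*(-5 + 3*32)) = -5*(-5 - 1*32*(-5 + 96)) = -5*(-5 - 1*32*91) = -5*(-5 - 2912) = -5*(-2917) = 14585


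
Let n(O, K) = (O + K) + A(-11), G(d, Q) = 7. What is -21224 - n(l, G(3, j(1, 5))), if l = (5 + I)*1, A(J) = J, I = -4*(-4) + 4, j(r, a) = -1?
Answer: -21245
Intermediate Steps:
I = 20 (I = 16 + 4 = 20)
l = 25 (l = (5 + 20)*1 = 25*1 = 25)
n(O, K) = -11 + K + O (n(O, K) = (O + K) - 11 = (K + O) - 11 = -11 + K + O)
-21224 - n(l, G(3, j(1, 5))) = -21224 - (-11 + 7 + 25) = -21224 - 1*21 = -21224 - 21 = -21245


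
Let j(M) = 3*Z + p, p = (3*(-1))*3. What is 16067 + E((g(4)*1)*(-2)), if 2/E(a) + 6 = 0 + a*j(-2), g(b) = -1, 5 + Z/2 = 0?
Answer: 674813/42 ≈ 16067.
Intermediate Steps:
Z = -10 (Z = -10 + 2*0 = -10 + 0 = -10)
p = -9 (p = -3*3 = -9)
j(M) = -39 (j(M) = 3*(-10) - 9 = -30 - 9 = -39)
E(a) = 2/(-6 - 39*a) (E(a) = 2/(-6 + (0 + a*(-39))) = 2/(-6 + (0 - 39*a)) = 2/(-6 - 39*a))
16067 + E((g(4)*1)*(-2)) = 16067 - 2/(6 + 39*(-1*1*(-2))) = 16067 - 2/(6 + 39*(-1*(-2))) = 16067 - 2/(6 + 39*2) = 16067 - 2/(6 + 78) = 16067 - 2/84 = 16067 - 2*1/84 = 16067 - 1/42 = 674813/42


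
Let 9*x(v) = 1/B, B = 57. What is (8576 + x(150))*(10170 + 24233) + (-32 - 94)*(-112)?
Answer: 151362859523/513 ≈ 2.9505e+8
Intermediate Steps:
x(v) = 1/513 (x(v) = (⅑)/57 = (⅑)*(1/57) = 1/513)
(8576 + x(150))*(10170 + 24233) + (-32 - 94)*(-112) = (8576 + 1/513)*(10170 + 24233) + (-32 - 94)*(-112) = (4399489/513)*34403 - 126*(-112) = 151355620067/513 + 14112 = 151362859523/513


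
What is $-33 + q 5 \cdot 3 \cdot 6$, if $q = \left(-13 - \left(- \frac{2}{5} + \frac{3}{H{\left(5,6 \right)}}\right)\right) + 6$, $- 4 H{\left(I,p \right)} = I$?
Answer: $-411$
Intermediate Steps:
$H{\left(I,p \right)} = - \frac{I}{4}$
$q = - \frac{21}{5}$ ($q = \left(-13 - \left(- \frac{12}{5} - \frac{2}{5}\right)\right) + 6 = \left(-13 - \left(- \frac{2}{5} + \frac{3}{- \frac{5}{4}}\right)\right) + 6 = \left(-13 + \left(\left(-3\right) \left(- \frac{4}{5}\right) + \frac{2}{5}\right)\right) + 6 = \left(-13 + \left(\frac{12}{5} + \frac{2}{5}\right)\right) + 6 = \left(-13 + \frac{14}{5}\right) + 6 = - \frac{51}{5} + 6 = - \frac{21}{5} \approx -4.2$)
$-33 + q 5 \cdot 3 \cdot 6 = -33 - \frac{21 \cdot 5 \cdot 3 \cdot 6}{5} = -33 - \frac{21 \cdot 15 \cdot 6}{5} = -33 - 378 = -411$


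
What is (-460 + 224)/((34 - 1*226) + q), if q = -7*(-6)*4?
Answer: 59/6 ≈ 9.8333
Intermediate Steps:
q = 168 (q = 42*4 = 168)
(-460 + 224)/((34 - 1*226) + q) = (-460 + 224)/((34 - 1*226) + 168) = -236/((34 - 226) + 168) = -236/(-192 + 168) = -236/(-24) = -236*(-1/24) = 59/6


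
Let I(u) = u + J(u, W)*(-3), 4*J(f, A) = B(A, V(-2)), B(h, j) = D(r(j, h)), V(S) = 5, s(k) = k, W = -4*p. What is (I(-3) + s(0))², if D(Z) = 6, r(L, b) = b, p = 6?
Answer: 225/4 ≈ 56.250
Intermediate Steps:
W = -24 (W = -4*6 = -24)
B(h, j) = 6
J(f, A) = 3/2 (J(f, A) = (¼)*6 = 3/2)
I(u) = -9/2 + u (I(u) = u + (3/2)*(-3) = u - 9/2 = -9/2 + u)
(I(-3) + s(0))² = ((-9/2 - 3) + 0)² = (-15/2 + 0)² = (-15/2)² = 225/4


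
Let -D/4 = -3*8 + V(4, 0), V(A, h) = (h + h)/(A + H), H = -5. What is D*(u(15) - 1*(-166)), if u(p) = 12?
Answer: 17088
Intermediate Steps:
V(A, h) = 2*h/(-5 + A) (V(A, h) = (h + h)/(A - 5) = (2*h)/(-5 + A) = 2*h/(-5 + A))
D = 96 (D = -4*(-3*8 + 2*0/(-5 + 4)) = -4*(-24 + 2*0/(-1)) = -4*(-24 + 2*0*(-1)) = -4*(-24 + 0) = -4*(-24) = 96)
D*(u(15) - 1*(-166)) = 96*(12 - 1*(-166)) = 96*(12 + 166) = 96*178 = 17088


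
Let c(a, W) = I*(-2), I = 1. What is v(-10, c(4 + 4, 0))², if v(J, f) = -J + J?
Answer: 0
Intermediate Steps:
c(a, W) = -2 (c(a, W) = 1*(-2) = -2)
v(J, f) = 0
v(-10, c(4 + 4, 0))² = 0² = 0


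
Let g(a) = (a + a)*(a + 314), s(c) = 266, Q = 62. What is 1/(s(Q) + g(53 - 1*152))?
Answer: -1/42304 ≈ -2.3638e-5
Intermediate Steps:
g(a) = 2*a*(314 + a) (g(a) = (2*a)*(314 + a) = 2*a*(314 + a))
1/(s(Q) + g(53 - 1*152)) = 1/(266 + 2*(53 - 1*152)*(314 + (53 - 1*152))) = 1/(266 + 2*(53 - 152)*(314 + (53 - 152))) = 1/(266 + 2*(-99)*(314 - 99)) = 1/(266 + 2*(-99)*215) = 1/(266 - 42570) = 1/(-42304) = -1/42304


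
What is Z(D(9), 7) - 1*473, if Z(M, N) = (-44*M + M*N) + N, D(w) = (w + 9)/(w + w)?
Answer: -503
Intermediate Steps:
D(w) = (9 + w)/(2*w) (D(w) = (9 + w)/((2*w)) = (9 + w)*(1/(2*w)) = (9 + w)/(2*w))
Z(M, N) = N - 44*M + M*N
Z(D(9), 7) - 1*473 = (7 - 22*(9 + 9)/9 + ((½)*(9 + 9)/9)*7) - 1*473 = (7 - 22*18/9 + ((½)*(⅑)*18)*7) - 473 = (7 - 44*1 + 1*7) - 473 = (7 - 44 + 7) - 473 = -30 - 473 = -503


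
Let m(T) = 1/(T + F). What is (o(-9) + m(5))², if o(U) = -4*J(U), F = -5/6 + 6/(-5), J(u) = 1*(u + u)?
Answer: 41447844/7921 ≈ 5232.7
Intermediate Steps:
J(u) = 2*u (J(u) = 1*(2*u) = 2*u)
F = -61/30 (F = -5*⅙ + 6*(-⅕) = -⅚ - 6/5 = -61/30 ≈ -2.0333)
o(U) = -8*U
m(T) = 1/(-61/30 + T) (m(T) = 1/(T - 61/30) = 1/(-61/30 + T))
(o(-9) + m(5))² = (-8*(-9) + 30/(-61 + 30*5))² = (72 + 30/(-61 + 150))² = (72 + 30/89)² = (6438/89)² = 41447844/7921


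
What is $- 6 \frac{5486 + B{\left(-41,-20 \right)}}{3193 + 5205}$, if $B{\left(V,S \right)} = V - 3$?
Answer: $- \frac{16326}{4199} \approx -3.8881$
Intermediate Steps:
$B{\left(V,S \right)} = -3 + V$ ($B{\left(V,S \right)} = V - 3 = -3 + V$)
$- 6 \frac{5486 + B{\left(-41,-20 \right)}}{3193 + 5205} = - 6 \frac{5486 - 44}{3193 + 5205} = - 6 \frac{5486 - 44}{8398} = - 6 \cdot 5442 \cdot \frac{1}{8398} = \left(-6\right) \frac{2721}{4199} = - \frac{16326}{4199}$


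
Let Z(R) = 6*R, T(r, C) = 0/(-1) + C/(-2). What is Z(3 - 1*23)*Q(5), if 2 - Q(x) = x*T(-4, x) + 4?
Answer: -1260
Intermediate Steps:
T(r, C) = -C/2 (T(r, C) = 0*(-1) + C*(-1/2) = 0 - C/2 = -C/2)
Q(x) = -2 + x**2/2 (Q(x) = 2 - (x*(-x/2) + 4) = 2 - (-x**2/2 + 4) = 2 - (4 - x**2/2) = 2 + (-4 + x**2/2) = -2 + x**2/2)
Z(3 - 1*23)*Q(5) = (6*(3 - 1*23))*(-2 + (1/2)*5**2) = (6*(3 - 23))*(-2 + (1/2)*25) = (6*(-20))*(-2 + 25/2) = -120*21/2 = -1260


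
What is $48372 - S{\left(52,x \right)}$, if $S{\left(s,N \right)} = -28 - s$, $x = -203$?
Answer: $48452$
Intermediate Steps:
$48372 - S{\left(52,x \right)} = 48372 - \left(-28 - 52\right) = 48372 - -80 = 48372 + 80 = 48452$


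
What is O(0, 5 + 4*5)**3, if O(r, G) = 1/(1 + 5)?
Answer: 1/216 ≈ 0.0046296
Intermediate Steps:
O(r, G) = 1/6
O(0, 5 + 4*5)**3 = (1/6)**3 = 1/216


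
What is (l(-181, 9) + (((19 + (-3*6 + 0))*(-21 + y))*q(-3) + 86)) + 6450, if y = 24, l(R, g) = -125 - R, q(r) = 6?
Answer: 6610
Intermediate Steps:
(l(-181, 9) + (((19 + (-3*6 + 0))*(-21 + y))*q(-3) + 86)) + 6450 = ((-125 - 1*(-181)) + (((19 + (-3*6 + 0))*(-21 + 24))*6 + 86)) + 6450 = ((-125 + 181) + (((19 + (-18 + 0))*3)*6 + 86)) + 6450 = (56 + (((19 - 18)*3)*6 + 86)) + 6450 = (56 + ((1*3)*6 + 86)) + 6450 = (56 + (3*6 + 86)) + 6450 = (56 + (18 + 86)) + 6450 = (56 + 104) + 6450 = 160 + 6450 = 6610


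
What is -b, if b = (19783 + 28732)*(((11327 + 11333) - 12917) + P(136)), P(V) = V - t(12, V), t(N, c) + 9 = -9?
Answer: -480152955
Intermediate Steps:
t(N, c) = -18 (t(N, c) = -9 - 9 = -18)
P(V) = 18 + V (P(V) = V - 1*(-18) = V + 18 = 18 + V)
b = 480152955 (b = (19783 + 28732)*(((11327 + 11333) - 12917) + (18 + 136)) = 48515*((22660 - 12917) + 154) = 48515*(9743 + 154) = 48515*9897 = 480152955)
-b = -1*480152955 = -480152955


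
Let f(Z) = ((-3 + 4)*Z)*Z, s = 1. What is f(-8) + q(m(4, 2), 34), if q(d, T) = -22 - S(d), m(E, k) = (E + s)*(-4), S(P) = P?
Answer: 62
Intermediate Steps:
m(E, k) = -4 - 4*E (m(E, k) = (E + 1)*(-4) = (1 + E)*(-4) = -4 - 4*E)
q(d, T) = -22 - d
f(Z) = Z² (f(Z) = (1*Z)*Z = Z*Z = Z²)
f(-8) + q(m(4, 2), 34) = (-8)² + (-22 - (-4 - 4*4)) = 64 + (-22 - (-4 - 16)) = 64 + (-22 - 1*(-20)) = 64 + (-22 + 20) = 64 - 2 = 62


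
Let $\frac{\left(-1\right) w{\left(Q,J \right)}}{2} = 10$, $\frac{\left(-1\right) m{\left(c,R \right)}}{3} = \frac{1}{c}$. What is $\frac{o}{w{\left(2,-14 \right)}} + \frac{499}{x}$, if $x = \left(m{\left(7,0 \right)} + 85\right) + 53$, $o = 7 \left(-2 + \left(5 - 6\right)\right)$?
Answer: $\frac{90083}{19260} \approx 4.6772$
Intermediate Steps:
$o = -21$ ($o = 7 \left(-2 + \left(5 - 6\right)\right) = 7 \left(-2 - 1\right) = 7 \left(-3\right) = -21$)
$m{\left(c,R \right)} = - \frac{3}{c}$
$w{\left(Q,J \right)} = -20$ ($w{\left(Q,J \right)} = \left(-2\right) 10 = -20$)
$x = \frac{963}{7}$ ($x = \left(- \frac{3}{7} + 85\right) + 53 = \frac{592}{7} + 53 = \frac{963}{7} \approx 137.57$)
$\frac{o}{w{\left(2,-14 \right)}} + \frac{499}{x} = - \frac{21}{-20} + \frac{499}{\frac{963}{7}} = \left(-21\right) \left(- \frac{1}{20}\right) + 499 \cdot \frac{7}{963} = \frac{21}{20} + \frac{3493}{963} = \frac{90083}{19260}$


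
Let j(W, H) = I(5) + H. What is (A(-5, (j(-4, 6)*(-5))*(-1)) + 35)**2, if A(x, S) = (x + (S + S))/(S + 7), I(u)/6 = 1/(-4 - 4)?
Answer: 65025/49 ≈ 1327.0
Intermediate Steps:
I(u) = -3/4 (I(u) = 6/(-4 - 4) = 6/(-8) = 6*(-1/8) = -3/4)
j(W, H) = -3/4 + H
A(x, S) = (x + 2*S)/(7 + S)
(A(-5, (j(-4, 6)*(-5))*(-1)) + 35)**2 = ((-5 + 2*(((-3/4 + 6)*(-5))*(-1)))/(7 + ((-3/4 + 6)*(-5))*(-1)) + 35)**2 = ((-5 + 2*(((21/4)*(-5))*(-1)))/(7 + ((21/4)*(-5))*(-1)) + 35)**2 = ((-5 + 2*(-105/4*(-1)))/(7 - 105/4*(-1)) + 35)**2 = ((-5 + 2*(105/4))/(7 + 105/4) + 35)**2 = ((-5 + 105/2)/(133/4) + 35)**2 = ((4/133)*(95/2) + 35)**2 = (10/7 + 35)**2 = (255/7)**2 = 65025/49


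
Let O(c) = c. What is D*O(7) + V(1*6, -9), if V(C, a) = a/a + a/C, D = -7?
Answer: -99/2 ≈ -49.500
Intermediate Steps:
V(C, a) = 1 + a/C
D*O(7) + V(1*6, -9) = -7*7 + (1*6 - 9)/((1*6)) = -49 + (6 - 9)/6 = -49 + (⅙)*(-3) = -49 - ½ = -99/2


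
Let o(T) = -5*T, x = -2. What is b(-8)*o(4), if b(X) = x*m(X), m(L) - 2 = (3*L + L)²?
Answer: 41040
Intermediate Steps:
m(L) = 2 + 16*L² (m(L) = 2 + (3*L + L)² = 2 + (4*L)² = 2 + 16*L²)
b(X) = -4 - 32*X² (b(X) = -2*(2 + 16*X²) = -4 - 32*X²)
b(-8)*o(4) = (-4 - 32*(-8)²)*(-5*4) = (-4 - 32*64)*(-20) = (-4 - 2048)*(-20) = -2052*(-20) = 41040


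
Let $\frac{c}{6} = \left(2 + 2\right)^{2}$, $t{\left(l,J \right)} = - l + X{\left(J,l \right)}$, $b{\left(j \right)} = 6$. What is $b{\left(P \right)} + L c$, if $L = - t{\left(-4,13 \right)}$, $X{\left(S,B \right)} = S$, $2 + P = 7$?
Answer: $-1626$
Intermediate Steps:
$P = 5$ ($P = -2 + 7 = 5$)
$t{\left(l,J \right)} = J - l$ ($t{\left(l,J \right)} = - l + J = J - l$)
$c = 96$ ($c = 6 \left(2 + 2\right)^{2} = 6 \cdot 4^{2} = 6 \cdot 16 = 96$)
$L = -17$ ($L = - (13 - -4) = - (13 + 4) = \left(-1\right) 17 = -17$)
$b{\left(P \right)} + L c = 6 - 1632 = -1626$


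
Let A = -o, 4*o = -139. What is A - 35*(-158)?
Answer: 22259/4 ≈ 5564.8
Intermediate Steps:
o = -139/4 (o = (¼)*(-139) = -139/4 ≈ -34.750)
A = 139/4 (A = -1*(-139/4) = 139/4 ≈ 34.750)
A - 35*(-158) = 139/4 - 35*(-158) = 139/4 + 5530 = 22259/4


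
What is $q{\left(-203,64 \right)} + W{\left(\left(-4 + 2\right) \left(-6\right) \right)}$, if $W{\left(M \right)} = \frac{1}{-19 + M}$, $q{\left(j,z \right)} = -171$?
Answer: $- \frac{1198}{7} \approx -171.14$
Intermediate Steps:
$q{\left(-203,64 \right)} + W{\left(\left(-4 + 2\right) \left(-6\right) \right)} = -171 + \frac{1}{-19 + \left(-4 + 2\right) \left(-6\right)} = -171 + \frac{1}{-19 - -12} = -171 + \frac{1}{-19 + 12} = -171 + \frac{1}{-7} = -171 - \frac{1}{7} = - \frac{1198}{7}$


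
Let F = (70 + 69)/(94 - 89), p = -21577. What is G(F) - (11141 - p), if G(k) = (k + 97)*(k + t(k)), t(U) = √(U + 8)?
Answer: -731214/25 + 624*√895/25 ≈ -28502.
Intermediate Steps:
t(U) = √(8 + U)
F = 139/5 ≈ 27.800
G(k) = (97 + k)*(k + √(8 + k)) (G(k) = (k + 97)*(k + √(8 + k)) = (97 + k)*(k + √(8 + k)))
G(F) - (11141 - p) = ((139/5)² + 97*(139/5) + 97*√(8 + 139/5) + 139*√(8 + 139/5)/5) - (11141 - 1*(-21577)) = (19321/25 + 13483/5 + 97*√(179/5) + 139*√(179/5)/5) - (11141 + 21577) = (19321/25 + 13483/5 + 97*(√895/5) + 139*(√895/5)/5) - 1*32718 = (19321/25 + 13483/5 + 97*√895/5 + 139*√895/25) - 32718 = (86736/25 + 624*√895/25) - 32718 = -731214/25 + 624*√895/25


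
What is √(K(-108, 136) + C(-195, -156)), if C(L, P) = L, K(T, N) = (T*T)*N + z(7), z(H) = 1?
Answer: √1586110 ≈ 1259.4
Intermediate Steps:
K(T, N) = 1 + N*T² (K(T, N) = (T*T)*N + 1 = T²*N + 1 = N*T² + 1 = 1 + N*T²)
√(K(-108, 136) + C(-195, -156)) = √((1 + 136*(-108)²) - 195) = √((1 + 136*11664) - 195) = √((1 + 1586304) - 195) = √(1586305 - 195) = √1586110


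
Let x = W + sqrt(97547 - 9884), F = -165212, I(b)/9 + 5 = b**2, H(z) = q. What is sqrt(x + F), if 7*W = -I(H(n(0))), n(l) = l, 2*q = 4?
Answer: sqrt(-8095325 + 49*sqrt(87663))/7 ≈ 406.1*I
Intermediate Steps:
q = 2 (q = (1/2)*4 = 2)
H(z) = 2
I(b) = -45 + 9*b**2
W = 9/7 (W = (-(-45 + 9*2**2))/7 = (-(-45 + 9*4))/7 = (-(-45 + 36))/7 = (-1*(-9))/7 = (1/7)*9 = 9/7 ≈ 1.2857)
x = 9/7 + sqrt(87663) (x = 9/7 + sqrt(97547 - 9884) = 9/7 + sqrt(87663) ≈ 297.37)
sqrt(x + F) = sqrt((9/7 + sqrt(87663)) - 165212) = sqrt(-1156475/7 + sqrt(87663))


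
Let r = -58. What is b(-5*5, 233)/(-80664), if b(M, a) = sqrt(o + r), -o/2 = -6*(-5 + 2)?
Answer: -I*sqrt(94)/80664 ≈ -0.00012019*I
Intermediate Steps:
o = -36 (o = -(-12)*(-5 + 2) = -(-12)*(-3) = -2*18 = -36)
b(M, a) = I*sqrt(94) (b(M, a) = sqrt(-36 - 58) = sqrt(-94) = I*sqrt(94))
b(-5*5, 233)/(-80664) = (I*sqrt(94))/(-80664) = (I*sqrt(94))*(-1/80664) = -I*sqrt(94)/80664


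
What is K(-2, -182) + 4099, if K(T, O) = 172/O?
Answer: 372923/91 ≈ 4098.1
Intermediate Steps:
K(-2, -182) + 4099 = 172/(-182) + 4099 = 172*(-1/182) + 4099 = -86/91 + 4099 = 372923/91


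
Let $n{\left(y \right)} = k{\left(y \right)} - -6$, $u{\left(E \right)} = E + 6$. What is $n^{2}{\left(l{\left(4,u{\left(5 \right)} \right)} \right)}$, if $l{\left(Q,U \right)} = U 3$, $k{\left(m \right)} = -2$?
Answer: $16$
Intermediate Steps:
$u{\left(E \right)} = 6 + E$
$l{\left(Q,U \right)} = 3 U$
$n{\left(y \right)} = 4$ ($n{\left(y \right)} = -2 - -6 = -2 + 6 = 4$)
$n^{2}{\left(l{\left(4,u{\left(5 \right)} \right)} \right)} = 4^{2} = 16$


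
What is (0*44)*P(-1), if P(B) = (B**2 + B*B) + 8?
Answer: 0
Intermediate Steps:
P(B) = 8 + 2*B**2 (P(B) = (B**2 + B**2) + 8 = 2*B**2 + 8 = 8 + 2*B**2)
(0*44)*P(-1) = (0*44)*(8 + 2*(-1)**2) = 0*(8 + 2*1) = 0*(8 + 2) = 0*10 = 0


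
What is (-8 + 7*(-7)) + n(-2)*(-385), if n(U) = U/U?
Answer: -442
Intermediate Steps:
n(U) = 1
(-8 + 7*(-7)) + n(-2)*(-385) = (-8 + 7*(-7)) + 1*(-385) = (-8 - 49) - 385 = -57 - 385 = -442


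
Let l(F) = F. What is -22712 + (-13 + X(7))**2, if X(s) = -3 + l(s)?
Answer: -22631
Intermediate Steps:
X(s) = -3 + s
-22712 + (-13 + X(7))**2 = -22712 + (-13 + (-3 + 7))**2 = -22712 + (-13 + 4)**2 = -22712 + (-9)**2 = -22712 + 81 = -22631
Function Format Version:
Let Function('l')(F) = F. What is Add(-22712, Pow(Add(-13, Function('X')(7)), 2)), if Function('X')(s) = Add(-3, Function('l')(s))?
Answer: -22631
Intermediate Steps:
Function('X')(s) = Add(-3, s)
Add(-22712, Pow(Add(-13, Function('X')(7)), 2)) = Add(-22712, Pow(Add(-13, Add(-3, 7)), 2)) = Add(-22712, Pow(Add(-13, 4), 2)) = Add(-22712, Pow(-9, 2)) = Add(-22712, 81) = -22631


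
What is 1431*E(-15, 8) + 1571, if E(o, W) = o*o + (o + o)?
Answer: 280616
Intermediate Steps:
E(o, W) = o² + 2*o
1431*E(-15, 8) + 1571 = 1431*(-15*(2 - 15)) + 1571 = 1431*(-15*(-13)) + 1571 = 1431*195 + 1571 = 279045 + 1571 = 280616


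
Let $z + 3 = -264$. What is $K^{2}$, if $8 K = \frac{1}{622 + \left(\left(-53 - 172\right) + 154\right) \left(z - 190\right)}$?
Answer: $\frac{1}{69987760704} \approx 1.4288 \cdot 10^{-11}$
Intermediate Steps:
$z = -267$ ($z = -3 - 264 = -267$)
$K = \frac{1}{264552}$ ($K = \frac{1}{8 \left(622 + \left(\left(-53 - 172\right) + 154\right) \left(-267 - 190\right)\right)} = \frac{1}{8 \left(622 + \left(-225 + 154\right) \left(-457\right)\right)} = \frac{1}{8 \left(622 - -32447\right)} = \frac{1}{8 \left(622 + 32447\right)} = \frac{1}{8 \cdot 33069} = \frac{1}{8} \cdot \frac{1}{33069} = \frac{1}{264552} \approx 3.78 \cdot 10^{-6}$)
$K^{2} = \left(\frac{1}{264552}\right)^{2} = \frac{1}{69987760704}$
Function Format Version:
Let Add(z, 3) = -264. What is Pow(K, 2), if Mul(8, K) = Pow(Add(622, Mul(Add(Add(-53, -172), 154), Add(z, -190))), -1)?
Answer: Rational(1, 69987760704) ≈ 1.4288e-11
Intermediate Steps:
z = -267 (z = Add(-3, -264) = -267)
K = Rational(1, 264552) (K = Mul(Rational(1, 8), Pow(Add(622, Mul(Add(Add(-53, -172), 154), Add(-267, -190))), -1)) = Mul(Rational(1, 8), Pow(Add(622, Mul(Add(-225, 154), -457)), -1)) = Mul(Rational(1, 8), Pow(Add(622, Mul(-71, -457)), -1)) = Mul(Rational(1, 8), Pow(Add(622, 32447), -1)) = Mul(Rational(1, 8), Pow(33069, -1)) = Mul(Rational(1, 8), Rational(1, 33069)) = Rational(1, 264552) ≈ 3.7800e-6)
Pow(K, 2) = Pow(Rational(1, 264552), 2) = Rational(1, 69987760704)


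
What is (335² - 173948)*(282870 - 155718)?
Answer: -7848202896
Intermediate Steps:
(335² - 173948)*(282870 - 155718) = (112225 - 173948)*127152 = -61723*127152 = -7848202896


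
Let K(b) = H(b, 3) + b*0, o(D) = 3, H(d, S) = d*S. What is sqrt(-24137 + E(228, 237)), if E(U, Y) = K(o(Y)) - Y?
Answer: I*sqrt(24365) ≈ 156.09*I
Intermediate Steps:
H(d, S) = S*d
K(b) = 3*b (K(b) = 3*b + b*0 = 3*b + 0 = 3*b)
E(U, Y) = 9 - Y (E(U, Y) = 3*3 - Y = 9 - Y)
sqrt(-24137 + E(228, 237)) = sqrt(-24137 + (9 - 1*237)) = sqrt(-24137 + (9 - 237)) = sqrt(-24137 - 228) = sqrt(-24365) = I*sqrt(24365)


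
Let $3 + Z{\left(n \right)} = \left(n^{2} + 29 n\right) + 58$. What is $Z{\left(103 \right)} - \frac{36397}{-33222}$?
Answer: $\frac{453549919}{33222} \approx 13652.0$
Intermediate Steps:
$Z{\left(n \right)} = 55 + n^{2} + 29 n$ ($Z{\left(n \right)} = -3 + \left(\left(n^{2} + 29 n\right) + 58\right) = -3 + \left(58 + n^{2} + 29 n\right) = 55 + n^{2} + 29 n$)
$Z{\left(103 \right)} - \frac{36397}{-33222} = \left(55 + 103^{2} + 29 \cdot 103\right) - \frac{36397}{-33222} = \left(55 + 10609 + 2987\right) - - \frac{36397}{33222} = 13651 + \frac{36397}{33222} = \frac{453549919}{33222}$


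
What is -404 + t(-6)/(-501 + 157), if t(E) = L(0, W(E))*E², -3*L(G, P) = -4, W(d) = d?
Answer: -17378/43 ≈ -404.14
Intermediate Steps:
L(G, P) = 4/3 (L(G, P) = -⅓*(-4) = 4/3)
t(E) = 4*E²/3
-404 + t(-6)/(-501 + 157) = -404 + ((4/3)*(-6)²)/(-501 + 157) = -404 + ((4/3)*36)/(-344) = -404 + 48*(-1/344) = -404 - 6/43 = -17378/43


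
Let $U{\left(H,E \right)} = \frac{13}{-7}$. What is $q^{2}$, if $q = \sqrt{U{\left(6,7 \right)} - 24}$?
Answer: $- \frac{181}{7} \approx -25.857$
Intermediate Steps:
$U{\left(H,E \right)} = - \frac{13}{7}$ ($U{\left(H,E \right)} = 13 \left(- \frac{1}{7}\right) = - \frac{13}{7}$)
$q = \frac{i \sqrt{1267}}{7}$ ($q = \sqrt{- \frac{13}{7} - 24} = \sqrt{- \frac{181}{7}} = \frac{i \sqrt{1267}}{7} \approx 5.085 i$)
$q^{2} = \left(\frac{i \sqrt{1267}}{7}\right)^{2} = - \frac{181}{7}$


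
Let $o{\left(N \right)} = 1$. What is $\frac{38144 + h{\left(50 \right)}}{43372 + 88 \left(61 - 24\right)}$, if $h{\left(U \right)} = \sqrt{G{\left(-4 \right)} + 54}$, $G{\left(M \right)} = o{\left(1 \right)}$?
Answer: $\frac{9536}{11657} + \frac{\sqrt{55}}{46628} \approx 0.81821$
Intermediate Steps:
$G{\left(M \right)} = 1$
$h{\left(U \right)} = \sqrt{55}$ ($h{\left(U \right)} = \sqrt{1 + 54} = \sqrt{55}$)
$\frac{38144 + h{\left(50 \right)}}{43372 + 88 \left(61 - 24\right)} = \frac{38144 + \sqrt{55}}{43372 + 88 \left(61 - 24\right)} = \frac{38144 + \sqrt{55}}{43372 + 88 \cdot 37} = \frac{38144 + \sqrt{55}}{43372 + 3256} = \frac{38144 + \sqrt{55}}{46628} = \left(38144 + \sqrt{55}\right) \frac{1}{46628} = \frac{9536}{11657} + \frac{\sqrt{55}}{46628}$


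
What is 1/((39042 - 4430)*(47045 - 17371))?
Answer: 1/1027076488 ≈ 9.7364e-10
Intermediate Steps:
1/((39042 - 4430)*(47045 - 17371)) = 1/(34612*29674) = 1/1027076488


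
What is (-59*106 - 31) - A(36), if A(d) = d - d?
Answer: -6285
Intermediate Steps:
A(d) = 0
(-59*106 - 31) - A(36) = (-59*106 - 31) - 1*0 = (-6254 - 31) + 0 = -6285 + 0 = -6285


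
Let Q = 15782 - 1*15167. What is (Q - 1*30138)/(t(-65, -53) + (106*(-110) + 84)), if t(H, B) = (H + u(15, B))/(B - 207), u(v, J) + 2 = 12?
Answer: 511732/200647 ≈ 2.5504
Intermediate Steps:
u(v, J) = 10 (u(v, J) = -2 + 12 = 10)
Q = 615 (Q = 15782 - 15167 = 615)
t(H, B) = (10 + H)/(-207 + B) (t(H, B) = (H + 10)/(B - 207) = (10 + H)/(-207 + B))
(Q - 1*30138)/(t(-65, -53) + (106*(-110) + 84)) = (615 - 1*30138)/((10 - 65)/(-207 - 53) + (106*(-110) + 84)) = (615 - 30138)/(-55/(-260) + (-11660 + 84)) = -29523/(-1/260*(-55) - 11576) = -29523/(11/52 - 11576) = -29523/(-601941/52) = -29523*(-52/601941) = 511732/200647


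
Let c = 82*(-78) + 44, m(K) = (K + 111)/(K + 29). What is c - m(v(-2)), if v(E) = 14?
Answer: -273261/43 ≈ -6354.9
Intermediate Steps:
m(K) = (111 + K)/(29 + K)
c = -6352 (c = -6396 + 44 = -6352)
c - m(v(-2)) = -6352 - (111 + 14)/(29 + 14) = -6352 - 125/43 = -273261/43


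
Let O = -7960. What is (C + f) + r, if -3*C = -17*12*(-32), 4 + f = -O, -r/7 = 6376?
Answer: -38852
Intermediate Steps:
r = -44632 (r = -7*6376 = -44632)
f = 7956 (f = -4 - 1*(-7960) = -4 + 7960 = 7956)
C = -2176 (C = -(-17*12)*(-32)/3 = -(-68)*(-32) = -⅓*6528 = -2176)
(C + f) + r = (-2176 + 7956) - 44632 = 5780 - 44632 = -38852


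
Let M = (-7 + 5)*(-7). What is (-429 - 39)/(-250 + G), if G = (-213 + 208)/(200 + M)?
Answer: 11128/5945 ≈ 1.8718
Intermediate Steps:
M = 14 (M = -2*(-7) = 14)
G = -5/214 (G = (-213 + 208)/(200 + 14) = -5/214 ≈ -0.023364)
(-429 - 39)/(-250 + G) = (-429 - 39)/(-250 - 5/214) = -468/(-53505/214) = -468*(-214/53505) = 11128/5945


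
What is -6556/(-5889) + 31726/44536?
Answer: 239406215/131136252 ≈ 1.8256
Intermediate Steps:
-6556/(-5889) + 31726/44536 = -6556*(-1/5889) + 31726*(1/44536) = 6556/5889 + 15863/22268 = 239406215/131136252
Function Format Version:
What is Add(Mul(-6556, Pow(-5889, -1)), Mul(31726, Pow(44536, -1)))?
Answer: Rational(239406215, 131136252) ≈ 1.8256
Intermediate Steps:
Add(Mul(-6556, Pow(-5889, -1)), Mul(31726, Pow(44536, -1))) = Add(Mul(-6556, Rational(-1, 5889)), Mul(31726, Rational(1, 44536))) = Add(Rational(6556, 5889), Rational(15863, 22268)) = Rational(239406215, 131136252)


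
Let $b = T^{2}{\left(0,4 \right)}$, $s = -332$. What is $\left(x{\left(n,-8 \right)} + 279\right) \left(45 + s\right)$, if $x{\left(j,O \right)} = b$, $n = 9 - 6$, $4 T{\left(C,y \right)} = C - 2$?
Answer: $- \frac{320579}{4} \approx -80145.0$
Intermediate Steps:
$T{\left(C,y \right)} = - \frac{1}{2} + \frac{C}{4}$ ($T{\left(C,y \right)} = \frac{C - 2}{4} = \frac{-2 + C}{4} = - \frac{1}{2} + \frac{C}{4}$)
$n = 3$ ($n = 9 - 6 = 3$)
$b = \frac{1}{4}$ ($b = \left(- \frac{1}{2} + \frac{1}{4} \cdot 0\right)^{2} = \left(- \frac{1}{2} + 0\right)^{2} = \left(- \frac{1}{2}\right)^{2} = \frac{1}{4} \approx 0.25$)
$x{\left(j,O \right)} = \frac{1}{4}$
$\left(x{\left(n,-8 \right)} + 279\right) \left(45 + s\right) = \left(\frac{1}{4} + 279\right) \left(45 - 332\right) = \frac{1117}{4} \left(-287\right) = - \frac{320579}{4}$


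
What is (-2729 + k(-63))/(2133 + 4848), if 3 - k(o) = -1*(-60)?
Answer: -2786/6981 ≈ -0.39908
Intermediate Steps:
k(o) = -57 (k(o) = 3 - (-1)*(-60) = 3 - 1*60 = 3 - 60 = -57)
(-2729 + k(-63))/(2133 + 4848) = (-2729 - 57)/(2133 + 4848) = -2786/6981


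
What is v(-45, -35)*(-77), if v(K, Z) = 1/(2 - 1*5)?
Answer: 77/3 ≈ 25.667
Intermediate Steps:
v(K, Z) = -⅓ (v(K, Z) = 1/(2 - 5) = 1/(-3) = -⅓)
v(-45, -35)*(-77) = -⅓*(-77) = 77/3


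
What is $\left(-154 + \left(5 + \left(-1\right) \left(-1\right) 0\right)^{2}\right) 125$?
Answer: $-16125$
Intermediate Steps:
$\left(-154 + \left(5 + \left(-1\right) \left(-1\right) 0\right)^{2}\right) 125 = \left(-154 + \left(5 + 1 \cdot 0\right)^{2}\right) 125 = \left(-154 + \left(5 + 0\right)^{2}\right) 125 = \left(-154 + 5^{2}\right) 125 = \left(-154 + 25\right) 125 = \left(-129\right) 125 = -16125$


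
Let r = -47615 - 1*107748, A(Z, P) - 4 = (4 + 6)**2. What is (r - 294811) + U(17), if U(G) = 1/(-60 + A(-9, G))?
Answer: -19807655/44 ≈ -4.5017e+5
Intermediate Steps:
A(Z, P) = 104 (A(Z, P) = 4 + (4 + 6)**2 = 4 + 10**2 = 4 + 100 = 104)
r = -155363 (r = -47615 - 107748 = -155363)
U(G) = 1/44 (U(G) = 1/(-60 + 104) = 1/44)
(r - 294811) + U(17) = (-155363 - 294811) + 1/44 = -450174 + 1/44 = -19807655/44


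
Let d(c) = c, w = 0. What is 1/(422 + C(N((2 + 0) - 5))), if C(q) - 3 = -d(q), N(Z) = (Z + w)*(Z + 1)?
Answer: 1/419 ≈ 0.0023866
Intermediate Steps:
N(Z) = Z*(1 + Z) (N(Z) = (Z + 0)*(Z + 1) = Z*(1 + Z))
C(q) = 3 - q
1/(422 + C(N((2 + 0) - 5))) = 1/(422 + (3 - ((2 + 0) - 5)*(1 + ((2 + 0) - 5)))) = 1/(422 + (3 - (2 - 5)*(1 + (2 - 5)))) = 1/(422 + (3 - (-3)*(1 - 3))) = 1/(422 + (3 - (-3)*(-2))) = 1/(422 + (3 - 1*6)) = 1/(422 + (3 - 6)) = 1/(422 - 3) = 1/419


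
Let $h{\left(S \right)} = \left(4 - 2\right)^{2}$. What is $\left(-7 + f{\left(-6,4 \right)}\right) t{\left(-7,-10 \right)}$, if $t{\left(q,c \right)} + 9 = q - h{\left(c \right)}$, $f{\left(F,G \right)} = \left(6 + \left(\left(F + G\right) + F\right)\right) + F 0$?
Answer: $180$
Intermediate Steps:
$h{\left(S \right)} = 4$ ($h{\left(S \right)} = 2^{2} = 4$)
$f{\left(F,G \right)} = 6 + G + 2 F$ ($f{\left(F,G \right)} = \left(6 + \left(G + 2 F\right)\right) + 0 = \left(6 + G + 2 F\right) + 0 = 6 + G + 2 F$)
$t{\left(q,c \right)} = -13 + q$ ($t{\left(q,c \right)} = -9 + \left(q - 4\right) = -9 + \left(-4 + q\right) = -13 + q$)
$\left(-7 + f{\left(-6,4 \right)}\right) t{\left(-7,-10 \right)} = \left(-7 + \left(6 + 4 + 2 \left(-6\right)\right)\right) \left(-13 - 7\right) = \left(-7 + \left(6 + 4 - 12\right)\right) \left(-20\right) = \left(-7 - 2\right) \left(-20\right) = \left(-9\right) \left(-20\right) = 180$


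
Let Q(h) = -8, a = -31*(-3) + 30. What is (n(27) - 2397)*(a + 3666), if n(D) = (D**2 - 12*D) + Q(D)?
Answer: -7578000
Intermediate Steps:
a = 123 (a = 93 + 30 = 123)
n(D) = -8 + D**2 - 12*D (n(D) = (D**2 - 12*D) - 8 = -8 + D**2 - 12*D)
(n(27) - 2397)*(a + 3666) = ((-8 + 27**2 - 12*27) - 2397)*(123 + 3666) = ((-8 + 729 - 324) - 2397)*3789 = (397 - 2397)*3789 = -2000*3789 = -7578000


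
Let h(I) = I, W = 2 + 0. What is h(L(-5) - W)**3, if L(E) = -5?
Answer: -343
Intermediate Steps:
W = 2
h(L(-5) - W)**3 = (-5 - 1*2)**3 = (-5 - 2)**3 = (-7)**3 = -343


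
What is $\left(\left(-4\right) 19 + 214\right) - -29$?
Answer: $167$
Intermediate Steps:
$\left(\left(-4\right) 19 + 214\right) - -29 = \left(-76 + 214\right) + 29 = 138 + 29 = 167$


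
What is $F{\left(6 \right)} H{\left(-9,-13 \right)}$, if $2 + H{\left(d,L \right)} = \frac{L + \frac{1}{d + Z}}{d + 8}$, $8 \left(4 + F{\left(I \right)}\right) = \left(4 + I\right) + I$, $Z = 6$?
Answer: $- \frac{68}{3} \approx -22.667$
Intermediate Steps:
$F{\left(I \right)} = - \frac{7}{2} + \frac{I}{4}$ ($F{\left(I \right)} = -4 + \frac{\left(4 + I\right) + I}{8} = -4 + \frac{4 + 2 I}{8} = -4 + \left(\frac{1}{2} + \frac{I}{4}\right) = - \frac{7}{2} + \frac{I}{4}$)
$H{\left(d,L \right)} = -2 + \frac{L + \frac{1}{6 + d}}{8 + d}$ ($H{\left(d,L \right)} = -2 + \frac{L + \frac{1}{d + 6}}{d + 8} = -2 + \frac{L + \frac{1}{6 + d}}{8 + d}$)
$F{\left(6 \right)} H{\left(-9,-13 \right)} = \left(- \frac{7}{2} + \frac{1}{4} \cdot 6\right) \frac{-95 - -252 - 2 \left(-9\right)^{2} + 6 \left(-13\right) - -117}{48 + \left(-9\right)^{2} + 14 \left(-9\right)} = \left(- \frac{7}{2} + \frac{3}{2}\right) \frac{-95 + 252 - 162 - 78 + 117}{48 + 81 - 126} = - 2 \frac{-95 + 252 - 162 - 78 + 117}{3} = - 2 \cdot \frac{1}{3} \cdot 34 = \left(-2\right) \frac{34}{3} = - \frac{68}{3}$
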